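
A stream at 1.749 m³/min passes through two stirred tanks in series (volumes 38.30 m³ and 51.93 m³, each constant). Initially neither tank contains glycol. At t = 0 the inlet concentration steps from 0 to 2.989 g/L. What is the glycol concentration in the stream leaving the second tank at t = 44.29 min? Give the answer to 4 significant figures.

1.538 g/L

Species balance on tank i: dCᵢ/dt = (Cᵢ₋₁ − Cᵢ)/τᵢ with τᵢ = Vᵢ/Q.
τ₁ = 38.30/1.749 = 21.8982 min; τ₂ = 51.93/1.749 = 29.6913 min.
Solving the cascade with C₁(0)=C₂(0)=0 gives C₂(t) = C_in[1 − (τ₁ e^(−t/τ₁) − τ₂ e^(−t/τ₂))/(τ₁ − τ₂)].
At t = 44.29: e^(−t/τ₁) = 0.132319, e^(−t/τ₂) = 0.224993.
C₂ = 2.989·[1 − (21.8982·0.132319 − 29.6913·0.224993)/(-7.79302)] = 2.989·0.514595 = 1.53812 g/L.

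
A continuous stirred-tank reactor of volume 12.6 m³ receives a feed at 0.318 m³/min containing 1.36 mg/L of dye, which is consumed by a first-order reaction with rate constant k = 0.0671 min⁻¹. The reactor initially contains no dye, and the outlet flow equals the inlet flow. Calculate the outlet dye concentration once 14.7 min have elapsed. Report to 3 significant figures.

Species balance: V dC/dt = Q C_in − Q C − k V C.
This is linear with rate a = Q/V + k = 0.092338 min⁻¹.
C_ss = Q C_in/(Q + kV) = 0.37172 mg/L; C(t) = C_ss + (C₀ − C_ss) e^(−a t).
C(14.7) = 0.37172 + (-0.37172)·e^(−0.092338·14.7) = 0.37172 + (-0.37172)·0.25734 = 0.27606 mg/L.

0.276 mg/L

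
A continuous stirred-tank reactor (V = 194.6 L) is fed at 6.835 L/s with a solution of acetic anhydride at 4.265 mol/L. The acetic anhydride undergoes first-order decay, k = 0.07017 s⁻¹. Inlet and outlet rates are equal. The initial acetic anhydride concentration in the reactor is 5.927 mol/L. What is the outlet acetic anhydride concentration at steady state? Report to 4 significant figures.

1.423 mol/L

Accumulation = in − out − consumed: V dC/dt = Q C_in − Q C − k V C.
At steady state: 0 = Q C_in − (Q + kV) C_ss, so C_ss = Q C_in/(Q + kV).
C_ss = 6.835·4.265/(6.835 + 0.07017·194.6) = 29.1513/20.4901 = 1.42270 mol/L.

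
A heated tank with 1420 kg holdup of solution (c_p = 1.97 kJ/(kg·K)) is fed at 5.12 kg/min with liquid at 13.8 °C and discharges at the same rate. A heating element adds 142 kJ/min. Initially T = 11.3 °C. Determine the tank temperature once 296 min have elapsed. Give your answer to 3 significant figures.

Unsteady energy balance on the tank contents: M c_p dT/dt = ṁ c_p (T_in − T) + 142.
τ = M/ṁ = 277.34 min; T_ss = T_in + Q̇/(ṁ c_p) = 13.8 + 142/(5.12·1.97) = 27.878 °C.
Integrating: T(t) = T_ss + (T₀ − T_ss) e^(−t/τ).
T(296) = 27.878 + (-16.578)·e^(−296/277.34) = 27.878 + (-16.578)·0.34395 = 22.176 °C.

22.2 °C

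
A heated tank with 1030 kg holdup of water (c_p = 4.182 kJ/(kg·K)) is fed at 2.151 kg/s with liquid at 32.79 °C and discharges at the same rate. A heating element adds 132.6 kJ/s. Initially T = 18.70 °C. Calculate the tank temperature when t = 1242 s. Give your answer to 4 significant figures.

45.38 °C

M c_p dT/dt = ṁ c_p (T_in − T) + Q̇.
τ = M/ṁ = 478.847 s; T_ss = T_in + Q̇/(ṁ c_p) = 32.79 + 132.6/(2.151·4.182) = 47.5307 °C.
Solution: T(t) = T_ss + (T₀ − T_ss) e^(−t/τ).
T(1242) = 47.5307 + (-28.8307)·e^(−1242/478.847) = 47.5307 + (-28.8307)·0.0747407 = 45.3759 °C.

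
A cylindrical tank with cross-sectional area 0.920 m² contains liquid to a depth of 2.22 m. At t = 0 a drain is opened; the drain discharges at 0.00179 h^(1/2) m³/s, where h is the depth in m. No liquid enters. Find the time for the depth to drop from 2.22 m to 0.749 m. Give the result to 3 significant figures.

Volume balance on the tank: A dh/dt = −0.00179 √h.
This is separable: 2 d(√h)/dt = −0.00179/A, so √h = √h₀ − (0.00179/(2A)) t.
t = 2A(√h₀ − √h)/0.00179 = 2·0.920·(√2.22 − √0.749)/0.00179
  = 1.8400 × (1.4900 − 0.86545) / 0.00179 = 641.96 s.

642 s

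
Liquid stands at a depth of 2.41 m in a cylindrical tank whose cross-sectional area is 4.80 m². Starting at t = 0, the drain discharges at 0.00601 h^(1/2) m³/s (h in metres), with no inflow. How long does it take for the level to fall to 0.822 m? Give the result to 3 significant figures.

1030 s

Volume balance on the tank: A dh/dt = −0.00601 √h.
This is separable: 2 d(√h)/dt = −0.00601/A, so √h = √h₀ − (0.00601/(2A)) t.
t = 2A(√h₀ − √h)/0.00601 = 2·4.80·(√2.41 − √0.822)/0.00601
  = 9.6000 × (1.5524 − 0.90664) / 0.00601 = 1031.5 s.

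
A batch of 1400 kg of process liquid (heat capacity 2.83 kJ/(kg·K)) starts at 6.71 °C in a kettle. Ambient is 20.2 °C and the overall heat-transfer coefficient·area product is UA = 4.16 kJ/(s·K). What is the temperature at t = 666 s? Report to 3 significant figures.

13.5 °C

Lumped-capacitance energy balance: M c_p dT/dt = UA(T_amb − T).
dT/dt = (T_ss − T)/τ with T_ss = T_amb = 20.200 °C, τ = M c_p/UA = 1400·2.83/4.16 = 952.40 s.
T approaches T_ss exponentially: T(t) = T_ss + (T₀ − T_ss) e^(−t/τ).
T(666) = 20.200 + (-13.490)·0.49694 = 13.496 °C.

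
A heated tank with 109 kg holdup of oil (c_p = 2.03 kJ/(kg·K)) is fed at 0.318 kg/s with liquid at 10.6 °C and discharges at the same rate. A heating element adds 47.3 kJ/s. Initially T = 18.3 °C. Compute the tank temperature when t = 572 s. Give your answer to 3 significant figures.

M c_p dT/dt = ṁ c_p (T_in − T) + Q̇.
τ = M/ṁ = 342.77 s; T_ss = T_in + Q̇/(ṁ c_p) = 10.6 + 47.3/(0.318·2.03) = 83.872 °C.
Solution: T(t) = T_ss + (T₀ − T_ss) e^(−t/τ).
T(572) = 83.872 + (-65.572)·e^(−572/342.77) = 83.872 + (-65.572)·0.18848 = 71.513 °C.

71.5 °C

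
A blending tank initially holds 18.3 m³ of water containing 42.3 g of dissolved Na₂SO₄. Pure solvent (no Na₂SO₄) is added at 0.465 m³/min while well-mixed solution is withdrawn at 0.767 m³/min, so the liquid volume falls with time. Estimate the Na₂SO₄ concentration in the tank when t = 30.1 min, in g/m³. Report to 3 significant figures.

Let m(t) be the amount of Na₂SO₄. Volume: V(t) = V₀ + (Q_in − Q_out) t = 18.3 − 0.30200 t; V(30.1) = 9.2098 m³.
No Na₂SO₄ enters, so dm/dt = −Q_out · (m/V).
dm/m = −Q_out dt/(V₀ − 0.30200 t); integrating gives ln(m/m₀) = −(Q_out/(Q_in−Q_out)) ln(V/V₀).
m = m₀ (V₀/V)^(Q_out/(Q_in−Q_out)) = 42.3 × (18.3/9.2098)^(-2.5397) = 7.3959 g.
C = m/V = 7.3959/9.2098 = 0.80304 g/m³.

0.803 g/m³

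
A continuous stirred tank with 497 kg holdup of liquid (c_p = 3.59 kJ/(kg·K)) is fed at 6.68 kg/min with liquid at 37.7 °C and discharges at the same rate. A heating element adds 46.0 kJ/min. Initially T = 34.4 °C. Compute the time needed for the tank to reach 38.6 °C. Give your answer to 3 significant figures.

M c_p dT/dt = ṁ c_p (T_in − T) + Q̇.
τ = M/ṁ = 74.401 min; T_ss = T_in + Q̇/(ṁ c_p) = 39.618 °C.
T(t) = T_ss + (T₀ − T_ss) e^(−t/τ). Set T = 38.6:
e^(−t/τ) = (38.6 − 39.618)/(34.4 − 39.618) = 0.19512
t = −74.401 · ln(0.19512) = 121.58 min.

122 min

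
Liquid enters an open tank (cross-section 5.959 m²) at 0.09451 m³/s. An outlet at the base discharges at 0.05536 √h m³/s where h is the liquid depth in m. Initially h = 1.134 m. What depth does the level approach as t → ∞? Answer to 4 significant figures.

Accumulation of liquid (constant cross-section A): A dh/dt = Q_in − 0.05536 √h. At steady state dh/dt = 0:
Q_in = 0.05536 √h_ss ⇒ √h_ss = 0.09451/0.05536 = 1.70719.
h_ss = 1.70719² = 2.91450 m. (Since h₀ = 1.134 m < h_ss, the level will rise toward this value.)

2.914 m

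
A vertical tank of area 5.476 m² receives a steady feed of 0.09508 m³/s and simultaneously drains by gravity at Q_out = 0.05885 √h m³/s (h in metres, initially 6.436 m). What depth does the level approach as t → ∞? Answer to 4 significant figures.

2.610 m

A dh/dt = Q_in − 0.05885 √h. Steady state requires inflow = outflow:
Q_in = 0.05885 √h_ss ⇒ √h_ss = 0.09508/0.05885 = 1.61563.
h_ss = 1.61563² = 2.61027 m. (Since h₀ = 6.436 m > h_ss, the level will fall toward this value.)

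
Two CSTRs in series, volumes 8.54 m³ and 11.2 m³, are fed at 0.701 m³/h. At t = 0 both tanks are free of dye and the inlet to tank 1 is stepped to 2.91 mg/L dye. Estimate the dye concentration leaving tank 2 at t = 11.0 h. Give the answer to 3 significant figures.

Species balance on tank i: dCᵢ/dt = (Cᵢ₋₁ − Cᵢ)/τᵢ with τᵢ = Vᵢ/Q.
τ₁ = 8.54/0.701 = 12.183 h; τ₂ = 11.2/0.701 = 15.977 h.
Solving the cascade with C₁(0)=C₂(0)=0 gives C₂(t) = C_in[1 − (τ₁ e^(−t/τ₁) − τ₂ e^(−t/τ₂))/(τ₁ − τ₂)].
At t = 11.0: e^(−t/τ₁) = 0.40538, e^(−t/τ₂) = 0.50234.
C₂ = 2.91·[1 − (12.183·0.40538 − 15.977·0.50234)/(-3.7946)] = 2.91·0.18638 = 0.54237 mg/L.

0.542 mg/L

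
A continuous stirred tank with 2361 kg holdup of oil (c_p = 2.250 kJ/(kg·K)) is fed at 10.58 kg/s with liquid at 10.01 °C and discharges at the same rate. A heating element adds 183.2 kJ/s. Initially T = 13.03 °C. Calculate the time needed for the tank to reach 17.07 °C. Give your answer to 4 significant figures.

First-law balance (no shaft work): M c_p dT/dt = ṁ c_p (T_in − T) + 183.2.
τ = M/ṁ = 223.157 s; T_ss = T_in + Q̇/(ṁ c_p) = 17.7059 °C.
T(t) = T_ss + (T₀ − T_ss) e^(−t/τ). Set T = 17.07:
e^(−t/τ) = (17.07 − 17.7059)/(13.03 − 17.7059) = 0.135988
t = −223.157 · ln(0.135988) = 445.240 s.

445.2 s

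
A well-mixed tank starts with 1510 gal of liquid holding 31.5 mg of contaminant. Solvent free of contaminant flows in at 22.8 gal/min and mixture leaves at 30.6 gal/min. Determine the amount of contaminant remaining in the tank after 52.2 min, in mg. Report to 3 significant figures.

9.18 mg

Total volume: dV/dt = Q_in − Q_out = -7.8000 gal/min, so V(t) = 1510 − 7.8000 t and V(52.2) = 1102.8 gal.
No contaminant enters, so dm/dt = −Q_out · (m/V).
dm/m = −Q_out dt/(V₀ − 7.8000 t); integrating gives ln(m/m₀) = −(Q_out/(Q_in−Q_out)) ln(V/V₀).
m = m₀ (V₀/V)^(Q_out/(Q_in−Q_out)) = 31.5 × (1510/1102.8)^(-3.9231) = 9.1823 mg.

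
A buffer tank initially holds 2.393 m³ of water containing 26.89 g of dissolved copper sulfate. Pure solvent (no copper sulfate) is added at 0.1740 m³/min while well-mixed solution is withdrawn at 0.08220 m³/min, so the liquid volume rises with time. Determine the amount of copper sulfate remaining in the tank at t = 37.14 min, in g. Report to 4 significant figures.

12.17 g

Total volume: dV/dt = Q_in − Q_out = 0.0918000 m³/min, so V(t) = 2.393 + 0.0918000 t and V(37.14) = 5.80245 m³.
No copper sulfate enters, so dm/dt = −Q_out · (m/V).
dm/m = −Q_out dt/(V₀ + 0.0918000 t); integrating gives ln(m/m₀) = −(Q_out/(Q_in−Q_out)) ln(V/V₀).
m = m₀ (V₀/V)^(Q_out/(Q_in−Q_out)) = 26.89 × (2.393/5.80245)^(0.895425) = 12.1660 g.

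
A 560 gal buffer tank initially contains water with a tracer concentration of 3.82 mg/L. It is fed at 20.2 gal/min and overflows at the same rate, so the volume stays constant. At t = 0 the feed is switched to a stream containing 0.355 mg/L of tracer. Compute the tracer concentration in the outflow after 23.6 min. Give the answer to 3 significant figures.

1.83 mg/L

Transient balance on the dissolved component: V dC/dt = Q(C_in − C).
So dC/dt = (C_in − C)/τ with τ = V/Q = 560/20.2 = 27.723 min.
Integrating: C(t) = C_in + (C₀ − C_in) e^(−t/τ).
C(23.6) = 0.355 + (3.82 − 0.355)·e^(−23.6/27.723) = 0.355 + (3.4650)·0.42687 = 1.8341 mg/L.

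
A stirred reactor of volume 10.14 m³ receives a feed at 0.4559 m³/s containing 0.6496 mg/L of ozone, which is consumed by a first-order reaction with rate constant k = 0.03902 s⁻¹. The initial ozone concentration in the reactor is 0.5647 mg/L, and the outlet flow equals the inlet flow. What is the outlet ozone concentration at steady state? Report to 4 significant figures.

V dC/dt = Q(C_in − C) − k V C.
Steady state (dC/dt = 0): C_ss = Q C_in/(Q + kV) = C_in/(1 + kV/Q).
C_ss = 0.4559·0.6496/(0.4559 + 0.03902·10.14) = 0.296153/0.851563 = 0.347775 mg/L.

0.3478 mg/L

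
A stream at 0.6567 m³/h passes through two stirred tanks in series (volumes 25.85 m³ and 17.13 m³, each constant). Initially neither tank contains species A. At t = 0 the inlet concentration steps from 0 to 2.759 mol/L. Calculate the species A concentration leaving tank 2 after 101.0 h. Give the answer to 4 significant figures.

Species balance on tank i: dCᵢ/dt = (Cᵢ₋₁ − Cᵢ)/τᵢ with τᵢ = Vᵢ/Q.
τ₁ = 25.85/0.6567 = 39.3635 h; τ₂ = 17.13/0.6567 = 26.0850 h.
Tank 1: C₁ = C_in(1 − e^(−t/τ₁)). Tank 2 (τ₁ ≠ τ₂): C₂ = C_in[1 − (τ₁ e^(−t/τ₁) − τ₂ e^(−t/τ₂))/(τ₁ − τ₂)].
At t = 101.0: e^(−t/τ₁) = 0.0768554, e^(−t/τ₂) = 0.0208175.
C₂ = 2.759·[1 − (39.3635·0.0768554 − 26.0850·0.0208175)/(13.2785)] = 2.759·0.813061 = 2.24324 mol/L.

2.243 mol/L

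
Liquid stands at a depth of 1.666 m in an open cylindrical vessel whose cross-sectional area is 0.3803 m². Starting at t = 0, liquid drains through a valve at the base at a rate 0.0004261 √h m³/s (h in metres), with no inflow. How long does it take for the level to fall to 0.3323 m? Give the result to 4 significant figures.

With no inflow, A dh/dt = −0.0004261 √h.
∫ h^(−1/2) dh = −(0.0004261/A) ∫ dt, giving 2√h = 2√h₀ − (0.0004261/A) t.
t = 2A(√h₀ − √h)/0.0004261 = 2·0.3803·(√1.666 − √0.3323)/0.0004261
  = 0.760600 × (1.29074 − 0.576455) / 0.0004261 = 1275.01 s.

1275 s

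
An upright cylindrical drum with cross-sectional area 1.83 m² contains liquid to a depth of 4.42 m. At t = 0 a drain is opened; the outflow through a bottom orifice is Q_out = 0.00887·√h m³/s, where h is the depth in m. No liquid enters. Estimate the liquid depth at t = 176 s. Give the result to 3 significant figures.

Volume balance on the tank: A dh/dt = −0.00887 √h.
∫ h^(−1/2) dh = −(0.00887/A) ∫ dt, giving 2√h = 2√h₀ − (0.00887/A) t.
√h = √4.42 − 0.00887·176/(2·1.83) = 2.1024 − 0.42654 = 1.6758.
h = 1.6758² = 2.8085 m.

2.81 m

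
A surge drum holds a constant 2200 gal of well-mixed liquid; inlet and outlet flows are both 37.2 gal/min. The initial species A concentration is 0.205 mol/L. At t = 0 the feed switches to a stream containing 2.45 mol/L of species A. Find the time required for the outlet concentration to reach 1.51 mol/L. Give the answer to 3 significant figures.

51.5 min

Accumulation = in − out for the solute gives V dC/dt = Q(C_in − C), so τ = V/Q = 59.140 min.
C(t) = C_in + (C₀ − C_in) e^(−t/τ). Set C = 1.51 and solve for t:
e^(−t/τ) = (C − C_in)/(C₀ − C_in) = (1.51 − 2.45)/(0.205 − 2.45) = 0.41871
t = −τ ln(…) = 59.140 × 0.87058 = 51.486 min.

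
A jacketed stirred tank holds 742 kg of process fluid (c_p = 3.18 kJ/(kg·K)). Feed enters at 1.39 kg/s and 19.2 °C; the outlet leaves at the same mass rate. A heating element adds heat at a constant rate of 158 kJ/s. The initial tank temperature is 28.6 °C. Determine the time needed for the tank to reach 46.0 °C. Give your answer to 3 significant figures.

577 s

M c_p dT/dt = ṁ c_p (T_in − T) + Q̇.
τ = M/ṁ = 533.81 s; T_ss = T_in + Q̇/(ṁ c_p) = 54.945 °C.
T(t) = T_ss + (T₀ − T_ss) e^(−t/τ). Set T = 46.0:
e^(−t/τ) = (46.0 − 54.945)/(28.6 − 54.945) = 0.33953
t = −533.81 · ln(0.33953) = 576.62 s.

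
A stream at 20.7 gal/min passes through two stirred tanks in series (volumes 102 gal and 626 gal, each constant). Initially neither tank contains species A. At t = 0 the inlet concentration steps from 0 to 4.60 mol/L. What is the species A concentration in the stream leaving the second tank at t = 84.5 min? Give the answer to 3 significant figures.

4.26 mol/L

Time constants: τᵢ = Vᵢ/Q for each well-mixed tank.
τ₁ = 102/20.7 = 4.9275 min; τ₂ = 626/20.7 = 30.242 min.
Solving the cascade with C₁(0)=C₂(0)=0 gives C₂(t) = C_in[1 − (τ₁ e^(−t/τ₁) − τ₂ e^(−t/τ₂))/(τ₁ − τ₂)].
At t = 84.5: e^(−t/τ₁) = 3.5685e-08, e^(−t/τ₂) = 0.061166.
C₂ = 4.60·[1 − (4.9275·3.5685e-08 − 30.242·0.061166)/(-25.314)] = 4.60·0.92693 = 4.2639 mol/L.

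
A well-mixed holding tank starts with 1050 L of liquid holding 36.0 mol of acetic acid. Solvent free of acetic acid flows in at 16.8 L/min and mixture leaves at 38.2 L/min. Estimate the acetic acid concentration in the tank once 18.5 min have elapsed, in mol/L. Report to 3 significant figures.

Let m(t) be the amount of acetic acid. Volume: V(t) = V₀ + (Q_in − Q_out) t = 1050 − 21.400 t; V(18.5) = 654.10 L.
No acetic acid enters, so dm/dt = −Q_out · (m/V).
Separate: dm/m = −Q_out dt/V(t) ⇒ ln(m/m₀) = −(Q_out/(Q_in−Q_out)) ln(V/V₀).
m = m₀ (V₀/V)^(Q_out/(Q_in−Q_out)) = 36.0 × (1050/654.10)^(-1.7850) = 15.467 mol.
C = m/V = 15.467/654.10 = 0.023646 mol/L.

0.0236 mol/L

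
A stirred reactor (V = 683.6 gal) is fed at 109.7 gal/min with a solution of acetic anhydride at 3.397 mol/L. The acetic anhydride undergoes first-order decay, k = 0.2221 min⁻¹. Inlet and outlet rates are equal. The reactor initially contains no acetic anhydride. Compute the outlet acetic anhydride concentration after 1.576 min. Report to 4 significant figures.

0.6452 mol/L

Accumulation = in − out − consumed: V dC/dt = Q C_in − Q C − k V C.
This is linear with rate a = Q/V + k = 0.382574 min⁻¹.
C_ss = Q C_in/(Q + kV) = 1.42490 mol/L; C(t) = C_ss + (C₀ − C_ss) e^(−a t).
C(1.576) = 1.42490 + (-1.42490)·e^(−0.382574·1.576) = 1.42490 + (-1.42490)·0.547202 = 0.645192 mol/L.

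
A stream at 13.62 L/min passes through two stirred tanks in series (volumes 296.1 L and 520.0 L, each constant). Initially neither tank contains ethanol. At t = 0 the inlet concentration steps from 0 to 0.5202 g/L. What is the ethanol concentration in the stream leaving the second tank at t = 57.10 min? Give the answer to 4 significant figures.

0.2992 g/L

Time constants: τᵢ = Vᵢ/Q for each well-mixed tank.
τ₁ = 296.1/13.62 = 21.7401 min; τ₂ = 520.0/13.62 = 38.1791 min.
Solving the cascade with C₁(0)=C₂(0)=0 gives C₂(t) = C_in[1 − (τ₁ e^(−t/τ₁) − τ₂ e^(−t/τ₂))/(τ₁ − τ₂)].
At t = 57.10: e^(−t/τ₁) = 0.0723323, e^(−t/τ₂) = 0.224118.
C₂ = 0.5202·[1 − (21.7401·0.0723323 − 38.1791·0.224118)/(-16.4391)] = 0.5202·0.575150 = 0.299193 g/L.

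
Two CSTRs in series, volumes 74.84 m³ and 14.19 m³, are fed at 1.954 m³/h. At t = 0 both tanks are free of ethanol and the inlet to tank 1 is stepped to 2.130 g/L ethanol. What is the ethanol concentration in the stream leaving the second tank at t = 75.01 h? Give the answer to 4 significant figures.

1.759 g/L

Species balance on tank i: dCᵢ/dt = (Cᵢ₋₁ − Cᵢ)/τᵢ with τᵢ = Vᵢ/Q.
τ₁ = 74.84/1.954 = 38.3009 h; τ₂ = 14.19/1.954 = 7.26203 h.
Tank 1: C₁ = C_in(1 − e^(−t/τ₁)). Tank 2 (τ₁ ≠ τ₂): C₂ = C_in[1 − (τ₁ e^(−t/τ₁) − τ₂ e^(−t/τ₂))/(τ₁ − τ₂)].
At t = 75.01: e^(−t/τ₁) = 0.141079, e^(−t/τ₂) = 3.26694e-05.
C₂ = 2.130·[1 − (38.3009·0.141079 − 7.26203·3.26694e-05)/(31.0389)] = 2.130·0.825922 = 1.75921 g/L.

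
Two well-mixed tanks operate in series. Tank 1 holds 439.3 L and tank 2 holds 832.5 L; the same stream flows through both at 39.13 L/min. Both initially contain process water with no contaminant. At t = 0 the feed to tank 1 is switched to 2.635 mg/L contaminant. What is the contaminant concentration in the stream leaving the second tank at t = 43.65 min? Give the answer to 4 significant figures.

Time constants: τᵢ = Vᵢ/Q for each well-mixed tank.
τ₁ = 439.3/39.13 = 11.2267 min; τ₂ = 832.5/39.13 = 21.2752 min.
Tank 1: C₁ = C_in(1 − e^(−t/τ₁)). Tank 2 (τ₁ ≠ τ₂): C₂ = C_in[1 − (τ₁ e^(−t/τ₁) − τ₂ e^(−t/τ₂))/(τ₁ − τ₂)].
At t = 43.65: e^(−t/τ₁) = 0.0204851, e^(−t/τ₂) = 0.128519.
C₂ = 2.635·[1 − (11.2267·0.0204851 − 21.2752·0.128519)/(-10.0486)] = 2.635·0.750782 = 1.97831 mg/L.

1.978 mg/L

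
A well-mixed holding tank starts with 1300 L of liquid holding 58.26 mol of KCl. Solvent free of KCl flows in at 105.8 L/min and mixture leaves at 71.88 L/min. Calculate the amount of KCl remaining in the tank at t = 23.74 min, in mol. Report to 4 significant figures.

20.98 mol

Let m(t) be the amount of KCl. Volume: V(t) = V₀ + (Q_in − Q_out) t = 1300 + 33.9200 t; V(23.74) = 2105.26 L.
Species balance (pure solvent in): dm/dt = −Q_out · m/V(t).
dm/m = −Q_out dt/(V₀ + 33.9200 t); integrating gives ln(m/m₀) = −(Q_out/(Q_in−Q_out)) ln(V/V₀).
m = m₀ (V₀/V)^(Q_out/(Q_in−Q_out)) = 58.26 × (1300/2105.26)^(2.11910) = 20.9754 mol.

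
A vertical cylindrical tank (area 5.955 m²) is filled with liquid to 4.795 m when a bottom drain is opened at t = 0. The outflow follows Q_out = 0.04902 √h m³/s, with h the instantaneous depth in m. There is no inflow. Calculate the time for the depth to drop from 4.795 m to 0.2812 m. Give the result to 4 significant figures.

403.2 s

Volume balance on the tank: A dh/dt = −0.04902 √h.
This is separable: 2 d(√h)/dt = −0.04902/A, so √h = √h₀ − (0.04902/(2A)) t.
t = 2A(√h₀ − √h)/0.04902 = 2·5.955·(√4.795 − √0.2812)/0.04902
  = 11.9100 × (2.18975 − 0.530283) / 0.04902 = 403.187 s.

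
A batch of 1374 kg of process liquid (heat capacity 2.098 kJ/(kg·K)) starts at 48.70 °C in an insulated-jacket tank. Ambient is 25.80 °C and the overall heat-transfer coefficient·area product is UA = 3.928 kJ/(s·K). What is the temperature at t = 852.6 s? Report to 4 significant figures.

Lumped-capacitance energy balance: M c_p dT/dt = UA(T_amb − T).
dT/dt = (T_ss − T)/τ with T_ss = T_amb = 25.8000 °C, τ = M c_p/UA = 1374·2.098/3.928 = 733.873 s.
Solution: T(t) = T_ss + (T₀ − T_ss) e^(−t/τ).
T(852.6) = 25.8000 + (22.9000)·0.312928 = 32.9661 °C.

32.97 °C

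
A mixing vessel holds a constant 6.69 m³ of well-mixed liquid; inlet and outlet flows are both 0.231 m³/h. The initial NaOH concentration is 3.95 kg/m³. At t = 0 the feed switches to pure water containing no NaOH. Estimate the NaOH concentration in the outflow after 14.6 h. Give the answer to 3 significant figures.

Accumulation = in − out for the solute gives V dC/dt = Q(C_in − C).
So dC/dt = (C_in − C)/τ with τ = V/Q = 6.69/0.231 = 28.961 h.
Integrating: C(t) = C_in + (C₀ − C_in) e^(−t/τ).
C(14.6) = 0 + (3.95 − 0)·e^(−14.6/28.961) = 0 + (3.9500)·0.60403 = 2.3859 kg/m³.

2.39 kg/m³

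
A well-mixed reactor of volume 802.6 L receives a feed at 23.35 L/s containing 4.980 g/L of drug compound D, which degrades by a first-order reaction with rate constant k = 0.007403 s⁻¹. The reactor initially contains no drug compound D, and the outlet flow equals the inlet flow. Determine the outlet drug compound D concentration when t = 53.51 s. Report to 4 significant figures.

Species balance: V dC/dt = Q C_in − Q C − k V C.
This is linear with rate a = Q/V + k = 0.0364959 s⁻¹.
C_ss = Q C_in/(Q + kV) = 3.96983 g/L; C(t) = C_ss + (C₀ − C_ss) e^(−a t).
C(53.51) = 3.96983 + (-3.96983)·e^(−0.0364959·53.51) = 3.96983 + (-3.96983)·0.141862 = 3.40666 g/L.

3.407 g/L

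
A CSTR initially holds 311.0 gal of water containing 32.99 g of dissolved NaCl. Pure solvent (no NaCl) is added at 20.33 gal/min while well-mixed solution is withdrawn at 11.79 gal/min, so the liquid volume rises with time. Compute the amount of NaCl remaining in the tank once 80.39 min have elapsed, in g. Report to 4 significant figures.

Total volume: dV/dt = Q_in − Q_out = 8.54000 gal/min, so V(t) = 311.0 + 8.54000 t and V(80.39) = 997.531 gal.
Solute balance: dm/dt = 0 − Q_out C = −Q_out m/V(t).
dm/m = −Q_out dt/(V₀ + 8.54000 t); integrating gives ln(m/m₀) = −(Q_out/(Q_in−Q_out)) ln(V/V₀).
m = m₀ (V₀/V)^(Q_out/(Q_in−Q_out)) = 32.99 × (311.0/997.531)^(1.38056) = 6.60068 g.

6.601 g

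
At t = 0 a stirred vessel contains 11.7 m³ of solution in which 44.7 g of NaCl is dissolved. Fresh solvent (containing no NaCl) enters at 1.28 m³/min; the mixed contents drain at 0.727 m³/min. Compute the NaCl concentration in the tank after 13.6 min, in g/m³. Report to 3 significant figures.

1.21 g/m³

Total volume: dV/dt = Q_in − Q_out = 0.55300 m³/min, so V(t) = 11.7 + 0.55300 t and V(13.6) = 19.221 m³.
Solute balance: dm/dt = 0 − Q_out C = −Q_out m/V(t).
dm/m = −Q_out dt/(V₀ + 0.55300 t); integrating gives ln(m/m₀) = −(Q_out/(Q_in−Q_out)) ln(V/V₀).
m = m₀ (V₀/V)^(Q_out/(Q_in−Q_out)) = 44.7 × (11.7/19.221)^(1.3146) = 23.275 g.
C = m/V = 23.275/19.221 = 1.2109 g/m³.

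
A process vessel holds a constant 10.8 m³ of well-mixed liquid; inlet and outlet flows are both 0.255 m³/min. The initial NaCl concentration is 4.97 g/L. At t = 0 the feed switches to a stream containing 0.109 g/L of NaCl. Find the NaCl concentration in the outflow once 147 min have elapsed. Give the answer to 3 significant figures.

Species balance on the tank: V dC/dt = Q(C_in − C).
So dC/dt = (C_in − C)/τ with τ = V/Q = 10.8/0.255 = 42.353 min.
Solution: C(t) = C_in + (C₀ − C_in) e^(−t/τ).
C(147) = 0.109 + (4.97 − 0.109)·e^(−147/42.353) = 0.109 + (4.8610)·0.031091 = 0.26013 g/L.

0.260 g/L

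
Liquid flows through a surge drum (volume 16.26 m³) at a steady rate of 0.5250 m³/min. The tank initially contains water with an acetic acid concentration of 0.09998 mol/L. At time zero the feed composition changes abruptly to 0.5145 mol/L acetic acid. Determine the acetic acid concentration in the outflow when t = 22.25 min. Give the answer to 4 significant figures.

0.3124 mol/L

Accumulation = in − out for the solute gives V dC/dt = Q(C_in − C).
Rewrite as dC/dt + C/τ = C_in/τ, τ = V/Q = 30.9714 min.
Integrating: C(t) = C_in + (C₀ − C_in) e^(−t/τ).
C(22.25) = 0.5145 + (0.09998 − 0.5145)·e^(−22.25/30.9714) = 0.5145 + (-0.414520)·0.487530 = 0.312409 mol/L.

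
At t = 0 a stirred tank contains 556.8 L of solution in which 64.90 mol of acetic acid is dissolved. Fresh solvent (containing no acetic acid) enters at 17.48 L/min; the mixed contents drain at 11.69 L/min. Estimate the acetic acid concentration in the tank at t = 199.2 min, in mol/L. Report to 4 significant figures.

0.003938 mol/L

Total volume: dV/dt = Q_in − Q_out = 5.79000 L/min, so V(t) = 556.8 + 5.79000 t and V(199.2) = 1710.17 L.
Species balance (pure solvent in): dm/dt = −Q_out · m/V(t).
dm/m = −Q_out dt/(V₀ + 5.79000 t); integrating gives ln(m/m₀) = −(Q_out/(Q_in−Q_out)) ln(V/V₀).
m = m₀ (V₀/V)^(Q_out/(Q_in−Q_out)) = 64.90 × (556.8/1710.17)^(2.01900) = 6.73453 mol.
C = m/V = 6.73453/1710.17 = 0.00393793 mol/L.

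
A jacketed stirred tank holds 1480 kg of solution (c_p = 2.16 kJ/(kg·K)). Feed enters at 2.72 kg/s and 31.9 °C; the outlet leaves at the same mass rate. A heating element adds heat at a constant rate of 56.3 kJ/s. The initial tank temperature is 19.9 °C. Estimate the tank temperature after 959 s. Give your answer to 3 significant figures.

37.8 °C

Unsteady energy balance on the tank contents: M c_p dT/dt = ṁ c_p (T_in − T) + 56.3.
τ = M/ṁ = 544.12 s; T_ss = T_in + Q̇/(ṁ c_p) = 31.9 + 56.3/(2.72·2.16) = 41.483 °C.
Solution: T(t) = T_ss + (T₀ − T_ss) e^(−t/τ).
T(959) = 41.483 + (-21.583)·e^(−959/544.12) = 41.483 + (-21.583)·0.17162 = 37.779 °C.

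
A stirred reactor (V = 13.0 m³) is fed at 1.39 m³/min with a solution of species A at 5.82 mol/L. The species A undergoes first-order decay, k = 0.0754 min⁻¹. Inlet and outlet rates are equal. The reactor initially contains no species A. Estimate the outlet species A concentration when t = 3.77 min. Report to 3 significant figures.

Accumulation = in − out − consumed: V dC/dt = Q C_in − Q C − k V C.
This is linear with rate a = Q/V + k = 0.18232 min⁻¹.
C_ss = Q C_in/(Q + kV) = 3.4131 mol/L; C(t) = C_ss + (C₀ − C_ss) e^(−a t).
C(3.77) = 3.4131 + (-3.4131)·e^(−0.18232·3.77) = 3.4131 + (-3.4131)·0.50290 = 1.6967 mol/L.

1.70 mol/L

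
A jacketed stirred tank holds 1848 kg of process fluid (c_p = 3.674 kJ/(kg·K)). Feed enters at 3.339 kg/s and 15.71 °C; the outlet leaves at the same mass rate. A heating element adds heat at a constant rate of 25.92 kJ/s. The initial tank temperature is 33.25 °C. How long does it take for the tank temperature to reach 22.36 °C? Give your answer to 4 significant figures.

677.3 s

M c_p dT/dt = ṁ c_p (T_in − T) + Q̇.
τ = M/ṁ = 553.459 s; T_ss = T_in + Q̇/(ṁ c_p) = 17.8229 °C.
T(t) = T_ss + (T₀ − T_ss) e^(−t/τ). Set T = 22.36:
e^(−t/τ) = (22.36 − 17.8229)/(33.25 − 17.8229) = 0.294099
t = −553.459 · ln(0.294099) = 677.344 s.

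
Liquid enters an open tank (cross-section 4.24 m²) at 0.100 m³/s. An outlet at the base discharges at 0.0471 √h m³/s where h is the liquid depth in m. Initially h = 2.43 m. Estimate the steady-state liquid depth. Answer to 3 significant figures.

A dh/dt = Q_in − 0.0471 √h. Steady state requires inflow = outflow:
Q_in = 0.0471 √h_ss ⇒ √h_ss = 0.100/0.0471 = 2.1231.
h_ss = 2.1231² = 4.5077 m. (Since h₀ = 2.43 m < h_ss, the level will rise toward this value.)

4.51 m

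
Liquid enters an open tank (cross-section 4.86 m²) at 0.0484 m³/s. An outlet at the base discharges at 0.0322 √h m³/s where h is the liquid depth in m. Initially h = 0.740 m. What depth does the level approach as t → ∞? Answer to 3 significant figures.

A dh/dt = Q_in − 0.0322 √h. Steady state requires inflow = outflow:
Q_in = 0.0322 √h_ss ⇒ √h_ss = 0.0484/0.0322 = 1.5031.
h_ss = 1.5031² = 2.2593 m. (Since h₀ = 0.740 m < h_ss, the level will rise toward this value.)

2.26 m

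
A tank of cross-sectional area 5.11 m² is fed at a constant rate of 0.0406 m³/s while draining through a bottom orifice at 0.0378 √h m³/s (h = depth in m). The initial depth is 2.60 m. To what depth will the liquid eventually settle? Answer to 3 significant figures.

Unsteady balance on liquid volume: A dh/dt = Q_in − 0.0378 √h. At steady state dh/dt = 0:
Q_in = 0.0378 √h_ss ⇒ √h_ss = 0.0406/0.0378 = 1.0741.
h_ss = 1.0741² = 1.1536 m. (Since h₀ = 2.60 m > h_ss, the level will fall toward this value.)

1.15 m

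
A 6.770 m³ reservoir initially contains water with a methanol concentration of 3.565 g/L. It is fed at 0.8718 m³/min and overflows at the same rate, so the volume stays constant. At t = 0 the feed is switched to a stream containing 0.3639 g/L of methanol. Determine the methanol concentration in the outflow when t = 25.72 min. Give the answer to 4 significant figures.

0.4806 g/L

Unsteady species balance (constant V, well mixed): V dC/dt = Q(C_in − C).
Time constant τ = V/Q = 6.770/0.8718 = 7.76554 min.
This is linear first-order; C(t) = C_in + (C₀ − C_in) e^(−t/τ).
C(25.72) = 0.3639 + (3.565 − 0.3639)·e^(−25.72/7.76554) = 0.3639 + (3.20110)·0.0364408 = 0.480551 g/L.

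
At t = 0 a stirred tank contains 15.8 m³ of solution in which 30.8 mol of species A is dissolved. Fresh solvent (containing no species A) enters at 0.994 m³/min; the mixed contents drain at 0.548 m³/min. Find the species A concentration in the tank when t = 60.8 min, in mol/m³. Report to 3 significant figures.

0.210 mol/m³

Let m(t) be the amount of species A. Volume: V(t) = V₀ + (Q_in − Q_out) t = 15.8 + 0.44600 t; V(60.8) = 42.917 m³.
No species A enters, so dm/dt = −Q_out · (m/V).
dm/m = −Q_out dt/(V₀ + 0.44600 t); integrating gives ln(m/m₀) = −(Q_out/(Q_in−Q_out)) ln(V/V₀).
m = m₀ (V₀/V)^(Q_out/(Q_in−Q_out)) = 30.8 × (15.8/42.917)^(1.2287) = 9.0226 mol.
C = m/V = 9.0226/42.917 = 0.21023 mol/m³.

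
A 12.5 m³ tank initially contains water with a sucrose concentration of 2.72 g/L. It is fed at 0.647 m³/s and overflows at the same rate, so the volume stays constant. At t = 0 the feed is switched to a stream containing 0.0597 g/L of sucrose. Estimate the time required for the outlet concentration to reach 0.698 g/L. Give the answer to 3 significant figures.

27.6 s

Mass balance on the solute (V constant): V dC/dt = Q(C_in − C), so τ = V/Q = 19.320 s.
C(t) = C_in + (C₀ − C_in) e^(−t/τ). Set C = 0.698 and solve for t:
e^(−t/τ) = (C − C_in)/(C₀ − C_in) = (0.698 − 0.0597)/(2.72 − 0.0597) = 0.23994
t = −τ ln(…) = 19.320 × 1.4274 = 27.577 s.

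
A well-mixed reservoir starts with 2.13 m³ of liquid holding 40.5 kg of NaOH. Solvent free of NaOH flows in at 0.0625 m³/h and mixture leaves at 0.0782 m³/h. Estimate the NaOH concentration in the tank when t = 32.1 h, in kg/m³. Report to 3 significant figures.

6.49 kg/m³

Total volume: dV/dt = Q_in − Q_out = -0.015700 m³/h, so V(t) = 2.13 − 0.015700 t and V(32.1) = 1.6260 m³.
Species balance (pure solvent in): dm/dt = −Q_out · m/V(t).
dm/m = −Q_out dt/(V₀ − 0.015700 t); integrating gives ln(m/m₀) = −(Q_out/(Q_in−Q_out)) ln(V/V₀).
m = m₀ (V₀/V)^(Q_out/(Q_in−Q_out)) = 40.5 × (2.13/1.6260)^(-4.9809) = 10.555 kg.
C = m/V = 10.555/1.6260 = 6.4910 kg/m³.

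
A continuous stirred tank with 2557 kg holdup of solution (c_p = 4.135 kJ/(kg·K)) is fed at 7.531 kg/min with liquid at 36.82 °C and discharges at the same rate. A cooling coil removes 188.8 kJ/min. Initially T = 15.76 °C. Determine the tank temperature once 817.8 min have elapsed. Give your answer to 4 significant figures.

M c_p dT/dt = ṁ c_p (T_in − T) − Q̇.
Rearrange: dT/dt = (T_ss − T)/τ with τ = M/ṁ = 339.530 min and T_ss = T_in − Q̇/(ṁ c_p) = 30.7572 °C.
Solution: T(t) = T_ss + (T₀ − T_ss) e^(−t/τ).
T(817.8) = 30.7572 + (-14.9972)·e^(−817.8/339.530) = 30.7572 + (-14.9972)·0.0899390 = 29.4084 °C.

29.41 °C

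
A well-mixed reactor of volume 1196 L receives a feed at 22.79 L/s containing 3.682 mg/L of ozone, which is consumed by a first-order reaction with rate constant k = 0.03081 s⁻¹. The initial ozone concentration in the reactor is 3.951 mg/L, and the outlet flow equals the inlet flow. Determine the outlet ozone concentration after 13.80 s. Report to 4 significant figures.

2.685 mg/L

Accumulation = in − out − consumed: V dC/dt = Q C_in − Q C − k V C.
This is linear with rate a = Q/V + k = 0.0498652 s⁻¹.
C_ss = Q C_in/(Q + kV) = 1.40702 mg/L; C(t) = C_ss + (C₀ − C_ss) e^(−a t).
C(13.80) = 1.40702 + (2.54398)·e^(−0.0498652·13.80) = 1.40702 + (2.54398)·0.502510 = 2.68539 mg/L.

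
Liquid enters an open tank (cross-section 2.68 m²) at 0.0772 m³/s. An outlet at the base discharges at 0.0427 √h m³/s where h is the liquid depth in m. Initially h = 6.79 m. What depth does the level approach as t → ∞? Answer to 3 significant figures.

3.27 m

Accumulation of liquid (constant cross-section A): A dh/dt = Q_in − 0.0427 √h. At steady state dh/dt = 0:
Q_in = 0.0427 √h_ss ⇒ √h_ss = 0.0772/0.0427 = 1.8080.
h_ss = 1.8080² = 3.2687 m. (Since h₀ = 6.79 m > h_ss, the level will fall toward this value.)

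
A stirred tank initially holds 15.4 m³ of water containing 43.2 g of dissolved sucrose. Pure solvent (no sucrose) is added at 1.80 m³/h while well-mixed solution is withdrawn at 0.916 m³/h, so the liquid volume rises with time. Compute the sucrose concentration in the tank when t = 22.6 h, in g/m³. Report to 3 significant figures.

0.516 g/m³

Total volume: dV/dt = Q_in − Q_out = 0.88400 m³/h, so V(t) = 15.4 + 0.88400 t and V(22.6) = 35.378 m³.
Solute balance: dm/dt = 0 − Q_out C = −Q_out m/V(t).
Separate: dm/m = −Q_out dt/V(t) ⇒ ln(m/m₀) = −(Q_out/(Q_in−Q_out)) ln(V/V₀).
m = m₀ (V₀/V)^(Q_out/(Q_in−Q_out)) = 43.2 × (15.4/35.378)^(1.0362) = 18.247 g.
C = m/V = 18.247/35.378 = 0.51577 g/m³.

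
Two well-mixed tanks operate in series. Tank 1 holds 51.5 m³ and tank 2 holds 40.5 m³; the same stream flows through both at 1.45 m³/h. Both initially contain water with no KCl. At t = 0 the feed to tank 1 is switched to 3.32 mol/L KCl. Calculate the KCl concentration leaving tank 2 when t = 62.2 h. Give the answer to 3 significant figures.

1.94 mol/L

Species balance on tank i: dCᵢ/dt = (Cᵢ₋₁ − Cᵢ)/τᵢ with τᵢ = Vᵢ/Q.
τ₁ = 51.5/1.45 = 35.517 h; τ₂ = 40.5/1.45 = 27.931 h.
Tank 1: C₁ = C_in(1 − e^(−t/τ₁)). Tank 2 (τ₁ ≠ τ₂): C₂ = C_in[1 − (τ₁ e^(−t/τ₁) − τ₂ e^(−t/τ₂))/(τ₁ − τ₂)].
At t = 62.2: e^(−t/τ₁) = 0.17355, e^(−t/τ₂) = 0.10786.
C₂ = 3.32·[1 − (35.517·0.17355 − 27.931·0.10786)/(7.5862)] = 3.32·0.58457 = 1.9408 mol/L.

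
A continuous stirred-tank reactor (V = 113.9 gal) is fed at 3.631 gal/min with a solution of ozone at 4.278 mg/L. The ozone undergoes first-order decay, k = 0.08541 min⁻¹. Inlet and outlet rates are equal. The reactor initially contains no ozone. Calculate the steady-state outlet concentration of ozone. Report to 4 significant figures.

Species balance: V dC/dt = Q C_in − Q C − k V C.
Steady state (dC/dt = 0): C_ss = Q C_in/(Q + kV) = C_in/(1 + kV/Q).
C_ss = 3.631·4.278/(3.631 + 0.08541·113.9) = 15.5334/13.3592 = 1.16275 mg/L.

1.163 mg/L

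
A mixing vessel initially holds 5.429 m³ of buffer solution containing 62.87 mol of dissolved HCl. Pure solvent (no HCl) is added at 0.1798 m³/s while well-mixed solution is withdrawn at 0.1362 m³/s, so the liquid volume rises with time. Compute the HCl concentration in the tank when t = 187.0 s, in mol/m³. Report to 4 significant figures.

Let m(t) be the amount of HCl. Volume: V(t) = V₀ + (Q_in − Q_out) t = 5.429 + 0.0436000 t; V(187.0) = 13.5822 m³.
Species balance (pure solvent in): dm/dt = −Q_out · m/V(t).
dm/m = −Q_out dt/(V₀ + 0.0436000 t); integrating gives ln(m/m₀) = −(Q_out/(Q_in−Q_out)) ln(V/V₀).
m = m₀ (V₀/V)^(Q_out/(Q_in−Q_out)) = 62.87 × (5.429/13.5822)^(3.12385) = 3.58400 mol.
C = m/V = 3.58400/13.5822 = 0.263875 mol/m³.

0.2639 mol/m³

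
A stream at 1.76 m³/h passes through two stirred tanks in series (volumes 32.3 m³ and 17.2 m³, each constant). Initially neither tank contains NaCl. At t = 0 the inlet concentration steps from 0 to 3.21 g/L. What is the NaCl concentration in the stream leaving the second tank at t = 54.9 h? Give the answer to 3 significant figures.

Time constants: τᵢ = Vᵢ/Q for each well-mixed tank.
τ₁ = 32.3/1.76 = 18.352 h; τ₂ = 17.2/1.76 = 9.7727 h.
Solving the cascade with C₁(0)=C₂(0)=0 gives C₂(t) = C_in[1 − (τ₁ e^(−t/τ₁) − τ₂ e^(−t/τ₂))/(τ₁ − τ₂)].
At t = 54.9: e^(−t/τ₁) = 0.050214, e^(−t/τ₂) = 0.0036331.
C₂ = 3.21·[1 − (18.352·0.050214 − 9.7727·0.0036331)/(8.5795)] = 3.21·0.89673 = 2.8785 g/L.

2.88 g/L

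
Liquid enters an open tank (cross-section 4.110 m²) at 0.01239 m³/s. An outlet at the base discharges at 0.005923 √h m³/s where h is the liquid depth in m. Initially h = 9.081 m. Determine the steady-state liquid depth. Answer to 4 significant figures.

4.376 m

A dh/dt = Q_in − 0.005923 √h. Steady state requires inflow = outflow:
Q_in = 0.005923 √h_ss ⇒ √h_ss = 0.01239/0.005923 = 2.09185.
h_ss = 2.09185² = 4.37582 m. (Since h₀ = 9.081 m > h_ss, the level will fall toward this value.)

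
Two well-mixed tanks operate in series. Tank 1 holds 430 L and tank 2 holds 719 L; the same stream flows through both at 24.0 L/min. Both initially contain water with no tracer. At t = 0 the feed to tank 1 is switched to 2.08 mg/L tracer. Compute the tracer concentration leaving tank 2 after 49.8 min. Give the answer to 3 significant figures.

1.29 mg/L

Each tank obeys Vᵢ dCᵢ/dt = Q(Cᵢ₋₁ − Cᵢ), so τᵢ = Vᵢ/Q.
τ₁ = 430/24.0 = 17.917 min; τ₂ = 719/24.0 = 29.958 min.
Tank 1: C₁ = C_in(1 − e^(−t/τ₁)). Tank 2 (τ₁ ≠ τ₂): C₂ = C_in[1 − (τ₁ e^(−t/τ₁) − τ₂ e^(−t/τ₂))/(τ₁ − τ₂)].
At t = 49.8: e^(−t/τ₁) = 0.062067, e^(−t/τ₂) = 0.18970.
C₂ = 2.08·[1 − (17.917·0.062067 − 29.958·0.18970)/(-12.042)] = 2.08·0.62040 = 1.2904 mg/L.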